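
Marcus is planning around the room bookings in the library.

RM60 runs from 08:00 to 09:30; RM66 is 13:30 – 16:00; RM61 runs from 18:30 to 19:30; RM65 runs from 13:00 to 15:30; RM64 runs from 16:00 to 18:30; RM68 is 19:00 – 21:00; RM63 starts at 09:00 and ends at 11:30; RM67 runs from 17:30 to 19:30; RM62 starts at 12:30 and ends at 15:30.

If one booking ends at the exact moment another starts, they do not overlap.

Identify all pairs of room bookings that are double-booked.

Sorted by start: RM60, RM63, RM62, RM65, RM66, RM64, RM67, RM61, RM68.
RM63 starts before RM60 ends → RM60 and RM63 overlap.
RM62 starts after RM60 ends, so RM60 has no further overlaps.
RM62 starts after RM63 ends, so RM63 has no further overlaps.
RM65 starts before RM62 ends → RM62 and RM65 overlap.
RM66 starts before RM62 ends → RM62 and RM66 overlap.
RM64 starts after RM62 ends, so RM62 has no further overlaps.
RM66 starts before RM65 ends → RM65 and RM66 overlap.
RM64 starts after RM65 ends, so RM65 has no further overlaps.
RM64 starts exactly when RM66 ends (back-to-back, no overlap), so RM66 has no further overlaps.
RM67 starts before RM64 ends → RM64 and RM67 overlap.
RM61 starts exactly when RM64 ends (back-to-back, no overlap), so RM64 has no further overlaps.
RM61 starts before RM67 ends → RM67 and RM61 overlap.
RM68 starts before RM67 ends → RM67 and RM68 overlap.
RM68 starts before RM61 ends → RM61 and RM68 overlap.

RM60 & RM63, RM61 & RM67, RM61 & RM68, RM62 & RM65, RM62 & RM66, RM64 & RM67, RM65 & RM66, RM67 & RM68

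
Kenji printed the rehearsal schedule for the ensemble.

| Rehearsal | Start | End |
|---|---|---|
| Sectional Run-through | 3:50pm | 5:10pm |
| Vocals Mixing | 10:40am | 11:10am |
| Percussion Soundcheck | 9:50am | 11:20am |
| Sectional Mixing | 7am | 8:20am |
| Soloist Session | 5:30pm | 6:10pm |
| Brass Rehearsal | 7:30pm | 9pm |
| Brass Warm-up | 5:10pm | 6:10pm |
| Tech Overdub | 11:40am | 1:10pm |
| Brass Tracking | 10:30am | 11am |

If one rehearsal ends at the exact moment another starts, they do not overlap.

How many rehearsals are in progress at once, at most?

3

Sort all start/end points and keep a running count:
7am start Sectional Mixing → 1
8:20am end Sectional Mixing → 0
9:50am start Percussion Soundcheck → 1
10:30am start Brass Tracking → 2
10:40am start Vocals Mixing → 3
11am end Brass Tracking → 2
11:10am end Vocals Mixing → 1
11:20am end Percussion Soundcheck → 0
11:40am start Tech Overdub → 1
1:10pm end Tech Overdub → 0
3:50pm start Sectional Run-through → 1
5:10pm end Sectional Run-through → 0
5:10pm start Brass Warm-up → 1
5:30pm start Soloist Session → 2
6:10pm end Brass Warm-up → 1
6:10pm end Soloist Session → 0
7:30pm start Brass Rehearsal → 1
9pm end Brass Rehearsal → 0
Peak is 3, at 10:40am (Brass Tracking, Percussion Soundcheck, Vocals Mixing).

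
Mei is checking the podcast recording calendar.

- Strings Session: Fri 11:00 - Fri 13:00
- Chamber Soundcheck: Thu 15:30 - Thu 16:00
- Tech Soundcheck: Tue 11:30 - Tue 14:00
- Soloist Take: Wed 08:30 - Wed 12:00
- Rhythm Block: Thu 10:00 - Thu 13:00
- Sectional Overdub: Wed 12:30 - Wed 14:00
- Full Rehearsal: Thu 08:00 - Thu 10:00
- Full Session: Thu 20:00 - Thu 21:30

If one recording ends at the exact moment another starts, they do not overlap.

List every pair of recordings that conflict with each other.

Sorted by start: Tech Soundcheck, Soloist Take, Sectional Overdub, Full Rehearsal, Rhythm Block, Chamber Soundcheck, Full Session, Strings Session.
Soloist Take starts after Tech Soundcheck ends; Tech Soundcheck is clear from here.
Sectional Overdub starts after Soloist Take ends; Soloist Take is clear from here.
Full Rehearsal starts after Sectional Overdub ends; Sectional Overdub is clear from here.
Rhythm Block starts exactly when Full Rehearsal ends (back-to-back, no overlap); Full Rehearsal is clear from here.
Chamber Soundcheck starts after Rhythm Block ends; Rhythm Block is clear from here.
Full Session starts after Chamber Soundcheck ends; Chamber Soundcheck is clear from here.
Strings Session starts after Full Session ends.

no conflicts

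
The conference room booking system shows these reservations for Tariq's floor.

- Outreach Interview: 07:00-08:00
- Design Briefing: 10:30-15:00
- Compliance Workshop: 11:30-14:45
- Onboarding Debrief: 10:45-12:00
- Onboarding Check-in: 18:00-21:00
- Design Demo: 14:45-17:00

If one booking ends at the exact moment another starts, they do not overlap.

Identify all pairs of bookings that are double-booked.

Sorted by start: Outreach Interview, Design Briefing, Onboarding Debrief, Compliance Workshop, Design Demo, Onboarding Check-in.
Design Briefing starts after Outreach Interview ends; Outreach Interview is clear from here.
Onboarding Debrief starts before Design Briefing ends → Design Briefing and Onboarding Debrief overlap.
Compliance Workshop starts before Design Briefing ends → Design Briefing and Compliance Workshop overlap.
Design Demo starts before Design Briefing ends → Design Briefing and Design Demo overlap.
Onboarding Check-in starts after Design Briefing ends.
Compliance Workshop starts before Onboarding Debrief ends → Onboarding Debrief and Compliance Workshop overlap.
Design Demo starts after Onboarding Debrief ends; Onboarding Debrief is clear from here.
Design Demo starts exactly when Compliance Workshop ends (back-to-back, no overlap); Compliance Workshop is clear from here.
Onboarding Check-in starts after Design Demo ends.

Compliance Workshop & Design Briefing, Compliance Workshop & Onboarding Debrief, Design Briefing & Design Demo, Design Briefing & Onboarding Debrief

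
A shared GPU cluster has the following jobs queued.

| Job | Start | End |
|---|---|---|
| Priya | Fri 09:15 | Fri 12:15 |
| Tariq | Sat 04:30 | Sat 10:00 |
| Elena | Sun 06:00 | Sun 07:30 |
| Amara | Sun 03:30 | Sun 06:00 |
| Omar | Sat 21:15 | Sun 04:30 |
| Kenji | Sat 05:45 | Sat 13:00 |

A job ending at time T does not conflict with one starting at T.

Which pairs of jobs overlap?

Amara & Omar, Kenji & Tariq

Sorted by start: Priya, Tariq, Kenji, Omar, Amara, Elena.
Tariq starts after Priya ends, so nothing later overlaps Priya either.
Kenji starts before Tariq ends → Tariq and Kenji overlap.
Omar starts after Tariq ends, so nothing later overlaps Tariq either.
Omar starts after Kenji ends, so nothing later overlaps Kenji either.
Amara starts before Omar ends → Omar and Amara overlap.
Elena starts after Omar ends.
Elena starts exactly when Amara ends (back-to-back, no overlap).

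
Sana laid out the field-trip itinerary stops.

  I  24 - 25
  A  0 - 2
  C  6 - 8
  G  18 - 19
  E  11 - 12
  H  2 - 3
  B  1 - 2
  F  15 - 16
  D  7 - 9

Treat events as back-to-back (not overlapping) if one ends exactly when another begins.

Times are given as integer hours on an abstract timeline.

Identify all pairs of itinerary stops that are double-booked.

Sorted by start: A, B, H, C, D, E, F, G, I.
B starts before A ends → A and B overlap.
H starts exactly when A ends (back-to-back, no overlap); A is clear from here.
H starts exactly when B ends (back-to-back, no overlap); B is clear from here.
C starts after H ends; H is clear from here.
D starts before C ends → C and D overlap.
E starts after C ends; C is clear from here.
E starts after D ends; D is clear from here.
F starts after E ends; E is clear from here.
G starts after F ends; F is clear from here.
I starts after G ends.

A & B, C & D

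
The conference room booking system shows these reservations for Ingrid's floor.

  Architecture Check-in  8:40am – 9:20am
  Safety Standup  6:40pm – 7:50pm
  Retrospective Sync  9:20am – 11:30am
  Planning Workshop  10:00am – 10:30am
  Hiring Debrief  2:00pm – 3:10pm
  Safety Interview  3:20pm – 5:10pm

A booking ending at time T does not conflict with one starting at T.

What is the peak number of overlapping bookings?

2

Sweep the timeline, counting +1 at each start and −1 at each end (ends before starts at a tie):
8:40am start Architecture Check-in → 1
9:20am end Architecture Check-in → 0
9:20am start Retrospective Sync → 1
10:00am start Planning Workshop → 2
10:30am end Planning Workshop → 1
11:30am end Retrospective Sync → 0
2:00pm start Hiring Debrief → 1
3:10pm end Hiring Debrief → 0
3:20pm start Safety Interview → 1
5:10pm end Safety Interview → 0
6:40pm start Safety Standup → 1
7:50pm end Safety Standup → 0
Peak is 2, at 10:00am (Planning Workshop, Retrospective Sync).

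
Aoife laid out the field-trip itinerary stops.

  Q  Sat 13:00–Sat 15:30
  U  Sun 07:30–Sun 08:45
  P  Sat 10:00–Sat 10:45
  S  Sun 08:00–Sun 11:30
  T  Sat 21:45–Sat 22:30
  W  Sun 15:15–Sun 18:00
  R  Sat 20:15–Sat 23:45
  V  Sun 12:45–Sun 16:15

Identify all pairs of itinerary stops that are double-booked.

R & T, S & U, V & W

Sorted by start: P, Q, R, T, U, S, V, W.
Q starts after P ends, so nothing later overlaps P either.
R starts after Q ends, so nothing later overlaps Q either.
T starts before R ends → R and T overlap.
U starts after R ends, so nothing later overlaps R either.
U starts after T ends, so nothing later overlaps T either.
S starts before U ends → U and S overlap.
V starts after U ends, so nothing later overlaps U either.
V starts after S ends, so nothing later overlaps S either.
W starts before V ends → V and W overlap.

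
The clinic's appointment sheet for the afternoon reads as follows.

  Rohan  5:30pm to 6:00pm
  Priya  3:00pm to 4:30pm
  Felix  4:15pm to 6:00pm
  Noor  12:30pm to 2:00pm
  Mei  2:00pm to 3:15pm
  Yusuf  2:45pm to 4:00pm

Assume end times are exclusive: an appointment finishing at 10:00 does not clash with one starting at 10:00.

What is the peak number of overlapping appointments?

3

Sweep the timeline, counting +1 at each start and −1 at each end (ends before starts at a tie):
12:30pm start Noor → 1
2:00pm end Noor → 0
2:00pm start Mei → 1
2:45pm start Yusuf → 2
3:00pm start Priya → 3
3:15pm end Mei → 2
4:00pm end Yusuf → 1
4:15pm start Felix → 2
4:30pm end Priya → 1
5:30pm start Rohan → 2
6:00pm end Felix → 1
6:00pm end Rohan → 0
Peak is 3, at 3:00pm (Mei, Priya, Yusuf).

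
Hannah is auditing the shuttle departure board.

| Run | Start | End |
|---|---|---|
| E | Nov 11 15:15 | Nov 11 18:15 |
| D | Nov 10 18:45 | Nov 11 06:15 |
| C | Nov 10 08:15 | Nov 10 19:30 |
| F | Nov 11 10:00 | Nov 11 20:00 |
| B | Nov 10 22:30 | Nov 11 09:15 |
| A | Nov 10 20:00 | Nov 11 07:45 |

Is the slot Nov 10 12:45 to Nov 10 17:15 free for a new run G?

C: starts Nov 10 08:15 before G ends Nov 10 17:15, and ends Nov 10 19:30 after G starts Nov 10 12:45 → overlap.
D: starts Nov 10 18:45 at or after G ends Nov 10 17:15 → clear.
A: starts Nov 10 20:00 at or after G ends Nov 10 17:15 → clear.
B: starts Nov 10 22:30 at or after G ends Nov 10 17:15 → clear.
F: starts Nov 11 10:00 at or after G ends Nov 10 17:15 → clear.
E: starts Nov 11 15:15 at or after G ends Nov 10 17:15 → clear.
G overlaps C.

No — it overlaps C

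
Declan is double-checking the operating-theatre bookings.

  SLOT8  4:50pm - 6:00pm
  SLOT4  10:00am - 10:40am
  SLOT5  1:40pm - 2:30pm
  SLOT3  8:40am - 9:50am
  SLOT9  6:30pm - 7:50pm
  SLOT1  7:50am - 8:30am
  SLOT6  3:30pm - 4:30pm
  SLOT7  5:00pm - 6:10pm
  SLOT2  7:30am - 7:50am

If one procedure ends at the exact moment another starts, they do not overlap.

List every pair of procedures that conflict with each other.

Sorted by start: SLOT2, SLOT1, SLOT3, SLOT4, SLOT5, SLOT6, SLOT8, SLOT7, SLOT9.
SLOT1 starts exactly when SLOT2 ends (back-to-back, no overlap); SLOT2 is clear from here.
SLOT3 starts after SLOT1 ends; SLOT1 is clear from here.
SLOT4 starts after SLOT3 ends; SLOT3 is clear from here.
SLOT5 starts after SLOT4 ends; SLOT4 is clear from here.
SLOT6 starts after SLOT5 ends; SLOT5 is clear from here.
SLOT8 starts after SLOT6 ends; SLOT6 is clear from here.
SLOT7 starts before SLOT8 ends → SLOT8 and SLOT7 overlap.
SLOT9 starts after SLOT8 ends.
SLOT9 starts after SLOT7 ends.

SLOT7 & SLOT8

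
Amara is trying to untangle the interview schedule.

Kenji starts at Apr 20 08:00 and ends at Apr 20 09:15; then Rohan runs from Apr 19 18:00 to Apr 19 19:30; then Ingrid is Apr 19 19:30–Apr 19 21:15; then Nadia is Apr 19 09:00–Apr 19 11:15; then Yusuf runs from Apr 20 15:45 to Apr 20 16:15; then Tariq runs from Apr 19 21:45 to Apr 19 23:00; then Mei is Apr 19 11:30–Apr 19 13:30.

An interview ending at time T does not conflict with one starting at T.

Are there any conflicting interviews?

Two intervals overlap when each starts before the other ends.
Sorted by start: Nadia, Mei, Rohan, Ingrid, Tariq, Kenji, Yusuf.
Mei starts after Nadia ends, so Nadia has no further overlaps.
Rohan starts after Mei ends, so Mei has no further overlaps.
Ingrid starts exactly when Rohan ends (back-to-back, no overlap), so Rohan has no further overlaps.
Tariq starts after Ingrid ends, so Ingrid has no further overlaps.
Kenji starts after Tariq ends, so Tariq has no further overlaps.
Yusuf starts after Kenji ends.
Every pair is clear; the schedule has no overlaps.

No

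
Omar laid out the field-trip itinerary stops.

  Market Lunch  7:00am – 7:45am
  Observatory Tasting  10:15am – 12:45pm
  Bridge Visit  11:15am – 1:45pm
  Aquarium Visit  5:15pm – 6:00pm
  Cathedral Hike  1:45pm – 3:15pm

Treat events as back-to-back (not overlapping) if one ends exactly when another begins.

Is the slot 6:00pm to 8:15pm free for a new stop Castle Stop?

Yes — the slot is free

Market Lunch: ends 7:45am at or before Castle Stop starts 6:00pm → clear.
Observatory Tasting: ends 12:45pm at or before Castle Stop starts 6:00pm → clear.
Bridge Visit: ends 1:45pm at or before Castle Stop starts 6:00pm → clear.
Cathedral Hike: ends 3:15pm at or before Castle Stop starts 6:00pm → clear.
Aquarium Visit: ends 6:00pm at or before Castle Stop starts 6:00pm → clear.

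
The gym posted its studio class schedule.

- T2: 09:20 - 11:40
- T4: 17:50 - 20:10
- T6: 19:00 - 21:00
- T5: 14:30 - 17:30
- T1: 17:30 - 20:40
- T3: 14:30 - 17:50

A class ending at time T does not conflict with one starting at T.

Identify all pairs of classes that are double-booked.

Sorted by start: T2, T3, T5, T1, T4, T6.
T3 starts after T2 ends, so T2 has no further overlaps.
T5 starts before T3 ends → T3 and T5 overlap.
T1 starts before T3 ends → T3 and T1 overlap.
T4 starts exactly when T3 ends (back-to-back, no overlap), so T3 has no further overlaps.
T1 starts exactly when T5 ends (back-to-back, no overlap), so T5 has no further overlaps.
T4 starts before T1 ends → T1 and T4 overlap.
T6 starts before T1 ends → T1 and T6 overlap.
T6 starts before T4 ends → T4 and T6 overlap.

T1 & T3, T1 & T4, T1 & T6, T3 & T5, T4 & T6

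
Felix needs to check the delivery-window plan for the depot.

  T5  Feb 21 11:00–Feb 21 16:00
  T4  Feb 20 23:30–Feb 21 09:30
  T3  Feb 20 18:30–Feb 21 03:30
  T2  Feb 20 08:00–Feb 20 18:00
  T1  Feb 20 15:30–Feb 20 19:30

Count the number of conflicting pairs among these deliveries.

3

Sorted by start: T2, T1, T3, T4, T5.
T1 starts before T2 ends → T2 and T1 overlap.
T3 starts after T2 ends, so T2 has no further overlaps.
T3 starts before T1 ends → T1 and T3 overlap.
T4 starts after T1 ends, so T1 has no further overlaps.
T4 starts before T3 ends → T3 and T4 overlap.
T5 starts after T3 ends.
T5 starts after T4 ends.
Overlapping pairs: T1 & T2, T1 & T3, T3 & T4 — 3 in total.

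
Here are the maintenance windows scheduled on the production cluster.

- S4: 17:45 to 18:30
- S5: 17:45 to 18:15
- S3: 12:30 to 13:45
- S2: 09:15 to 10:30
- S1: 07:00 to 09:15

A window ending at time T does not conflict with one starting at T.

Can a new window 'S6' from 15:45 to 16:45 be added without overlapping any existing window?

S1: ends 09:15 at or before S6 starts 15:45 → clear.
S2: ends 10:30 at or before S6 starts 15:45 → clear.
S3: ends 13:45 at or before S6 starts 15:45 → clear.
S4: starts 17:45 at or after S6 ends 16:45 → clear.
S5: starts 17:45 at or after S6 ends 16:45 → clear.

Yes — the slot is free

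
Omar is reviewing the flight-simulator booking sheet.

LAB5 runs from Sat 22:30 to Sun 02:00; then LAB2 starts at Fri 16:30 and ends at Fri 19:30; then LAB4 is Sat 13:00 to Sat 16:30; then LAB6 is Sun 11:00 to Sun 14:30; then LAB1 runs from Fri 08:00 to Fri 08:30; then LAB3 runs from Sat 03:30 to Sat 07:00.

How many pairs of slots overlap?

Sorted by start: LAB1, LAB2, LAB3, LAB4, LAB5, LAB6.
LAB2 starts after LAB1 ends, so nothing later overlaps LAB1 either.
LAB3 starts after LAB2 ends, so nothing later overlaps LAB2 either.
LAB4 starts after LAB3 ends, so nothing later overlaps LAB3 either.
LAB5 starts after LAB4 ends, so nothing later overlaps LAB4 either.
LAB6 starts after LAB5 ends.
No pair overlaps.

0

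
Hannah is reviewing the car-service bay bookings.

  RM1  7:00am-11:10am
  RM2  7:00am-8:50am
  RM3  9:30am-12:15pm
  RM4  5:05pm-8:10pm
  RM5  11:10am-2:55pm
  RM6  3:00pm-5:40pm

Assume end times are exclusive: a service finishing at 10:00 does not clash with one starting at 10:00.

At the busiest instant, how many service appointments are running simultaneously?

2

Sort all start/end points and keep a running count:
7:00am start RM1 → 1
7:00am start RM2 → 2
8:50am end RM2 → 1
9:30am start RM3 → 2
11:10am end RM1 → 1
11:10am start RM5 → 2
12:15pm end RM3 → 1
2:55pm end RM5 → 0
3:00pm start RM6 → 1
5:05pm start RM4 → 2
5:40pm end RM6 → 1
8:10pm end RM4 → 0
Peak is 2, at 7:00am (RM1, RM2).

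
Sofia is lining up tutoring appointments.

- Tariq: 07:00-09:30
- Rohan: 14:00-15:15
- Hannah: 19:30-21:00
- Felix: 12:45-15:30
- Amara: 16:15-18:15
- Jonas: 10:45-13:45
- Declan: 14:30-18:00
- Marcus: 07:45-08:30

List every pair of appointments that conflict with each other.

Two intervals overlap when each starts before the other ends.
Sorted by start: Tariq, Marcus, Jonas, Felix, Rohan, Declan, Amara, Hannah.
Marcus starts before Tariq ends → Tariq and Marcus overlap.
Jonas starts after Tariq ends, so nothing later overlaps Tariq either.
Jonas starts after Marcus ends, so nothing later overlaps Marcus either.
Felix starts before Jonas ends → Jonas and Felix overlap.
Rohan starts after Jonas ends, so nothing later overlaps Jonas either.
Rohan starts before Felix ends → Felix and Rohan overlap.
Declan starts before Felix ends → Felix and Declan overlap.
Amara starts after Felix ends, so nothing later overlaps Felix either.
Declan starts before Rohan ends → Rohan and Declan overlap.
Amara starts after Rohan ends, so nothing later overlaps Rohan either.
Amara starts before Declan ends → Declan and Amara overlap.
Hannah starts after Declan ends.
Hannah starts after Amara ends.

Amara & Declan, Declan & Felix, Declan & Rohan, Felix & Jonas, Felix & Rohan, Marcus & Tariq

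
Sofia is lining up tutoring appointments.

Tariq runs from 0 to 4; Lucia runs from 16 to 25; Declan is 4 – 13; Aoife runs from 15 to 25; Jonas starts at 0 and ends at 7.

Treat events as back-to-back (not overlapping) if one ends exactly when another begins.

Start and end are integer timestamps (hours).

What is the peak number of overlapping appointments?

Walk through starts and ends in time order (an end at T is processed before a start at T):
0 start Jonas → 1
0 start Tariq → 2
4 end Tariq → 1
4 start Declan → 2
7 end Jonas → 1
13 end Declan → 0
15 start Aoife → 1
16 start Lucia → 2
25 end Aoife → 1
25 end Lucia → 0
Peak is 2, at 0 (Jonas, Tariq).

2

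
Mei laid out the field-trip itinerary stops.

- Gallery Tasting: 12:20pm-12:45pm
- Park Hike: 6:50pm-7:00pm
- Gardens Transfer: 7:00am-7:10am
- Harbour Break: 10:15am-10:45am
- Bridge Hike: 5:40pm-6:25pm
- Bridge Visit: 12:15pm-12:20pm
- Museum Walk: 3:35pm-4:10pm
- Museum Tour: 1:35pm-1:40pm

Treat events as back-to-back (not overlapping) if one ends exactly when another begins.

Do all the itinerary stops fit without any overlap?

Yes

Check each pair: they overlap iff neither finishes before the other starts.
Sorted by start: Gardens Transfer, Harbour Break, Bridge Visit, Gallery Tasting, Museum Tour, Museum Walk, Bridge Hike, Park Hike.
Harbour Break starts after Gardens Transfer ends; Gardens Transfer is clear from here.
Bridge Visit starts after Harbour Break ends; Harbour Break is clear from here.
Gallery Tasting starts exactly when Bridge Visit ends (back-to-back, no overlap); Bridge Visit is clear from here.
Museum Tour starts after Gallery Tasting ends; Gallery Tasting is clear from here.
Museum Walk starts after Museum Tour ends; Museum Tour is clear from here.
Bridge Hike starts after Museum Walk ends; Museum Walk is clear from here.
Park Hike starts after Bridge Hike ends.
Every pair is clear; the schedule has no overlaps.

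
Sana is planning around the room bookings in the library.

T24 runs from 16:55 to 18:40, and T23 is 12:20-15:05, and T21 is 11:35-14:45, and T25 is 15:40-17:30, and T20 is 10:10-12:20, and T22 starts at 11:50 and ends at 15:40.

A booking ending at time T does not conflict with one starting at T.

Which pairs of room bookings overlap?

T20 & T21, T20 & T22, T21 & T22, T21 & T23, T22 & T23, T24 & T25

Sorted by start: T20, T21, T22, T23, T25, T24.
T21 starts before T20 ends → T20 and T21 overlap.
T22 starts before T20 ends → T20 and T22 overlap.
T23 starts exactly when T20 ends (back-to-back, no overlap) — done with T20.
T22 starts before T21 ends → T21 and T22 overlap.
T23 starts before T21 ends → T21 and T23 overlap.
T25 starts after T21 ends — done with T21.
T23 starts before T22 ends → T22 and T23 overlap.
T25 starts exactly when T22 ends (back-to-back, no overlap) — done with T22.
T25 starts after T23 ends — done with T23.
T24 starts before T25 ends → T25 and T24 overlap.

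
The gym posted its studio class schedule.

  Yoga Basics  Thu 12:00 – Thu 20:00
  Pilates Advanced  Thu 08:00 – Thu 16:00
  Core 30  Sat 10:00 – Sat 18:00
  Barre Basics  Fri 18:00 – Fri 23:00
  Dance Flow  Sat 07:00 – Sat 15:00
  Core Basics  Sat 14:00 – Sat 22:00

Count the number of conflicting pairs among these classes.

Sorted by start: Pilates Advanced, Yoga Basics, Barre Basics, Dance Flow, Core 30, Core Basics.
Yoga Basics starts before Pilates Advanced ends → Pilates Advanced and Yoga Basics overlap.
Barre Basics starts after Pilates Advanced ends, so Pilates Advanced has no further overlaps.
Barre Basics starts after Yoga Basics ends, so Yoga Basics has no further overlaps.
Dance Flow starts after Barre Basics ends, so Barre Basics has no further overlaps.
Core 30 starts before Dance Flow ends → Dance Flow and Core 30 overlap.
Core Basics starts before Dance Flow ends → Dance Flow and Core Basics overlap.
Core Basics starts before Core 30 ends → Core 30 and Core Basics overlap.
Overlapping pairs: Core 30 & Core Basics, Core 30 & Dance Flow, Core Basics & Dance Flow, Pilates Advanced & Yoga Basics — 4 in total.

4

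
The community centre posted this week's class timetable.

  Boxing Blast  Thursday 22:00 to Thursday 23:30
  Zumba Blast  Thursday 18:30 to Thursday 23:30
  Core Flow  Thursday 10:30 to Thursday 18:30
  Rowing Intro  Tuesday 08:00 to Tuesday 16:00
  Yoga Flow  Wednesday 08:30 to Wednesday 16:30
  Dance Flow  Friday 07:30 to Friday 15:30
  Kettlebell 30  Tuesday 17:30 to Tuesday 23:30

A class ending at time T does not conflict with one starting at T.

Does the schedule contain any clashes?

Yes

Check each pair: they overlap iff neither finishes before the other starts.
Sorted by start: Rowing Intro, Kettlebell 30, Yoga Flow, Core Flow, Zumba Blast, Boxing Blast, Dance Flow.
Kettlebell 30 starts after Rowing Intro ends; Rowing Intro is clear from here.
Yoga Flow starts after Kettlebell 30 ends; Kettlebell 30 is clear from here.
Core Flow starts after Yoga Flow ends; Yoga Flow is clear from here.
Zumba Blast starts exactly when Core Flow ends (back-to-back, no overlap); Core Flow is clear from here.
Boxing Blast starts before Zumba Blast ends → Zumba Blast and Boxing Blast overlap.
That's a conflict, so the schedule is not conflict-free.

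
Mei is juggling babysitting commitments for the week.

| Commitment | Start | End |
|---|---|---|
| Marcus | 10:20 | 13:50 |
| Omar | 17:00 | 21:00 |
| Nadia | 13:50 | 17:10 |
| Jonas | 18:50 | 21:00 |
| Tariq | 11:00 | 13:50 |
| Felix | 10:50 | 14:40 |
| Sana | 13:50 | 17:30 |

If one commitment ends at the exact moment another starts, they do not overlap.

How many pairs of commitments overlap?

Sorted by start: Marcus, Felix, Tariq, Nadia, Sana, Omar, Jonas.
Felix starts before Marcus ends → Marcus and Felix overlap.
Tariq starts before Marcus ends → Marcus and Tariq overlap.
Nadia starts exactly when Marcus ends (back-to-back, no overlap), so nothing later overlaps Marcus either.
Tariq starts before Felix ends → Felix and Tariq overlap.
Nadia starts before Felix ends → Felix and Nadia overlap.
Sana starts before Felix ends → Felix and Sana overlap.
Omar starts after Felix ends, so nothing later overlaps Felix either.
Nadia starts exactly when Tariq ends (back-to-back, no overlap), so nothing later overlaps Tariq either.
Sana starts before Nadia ends → Nadia and Sana overlap.
Omar starts before Nadia ends → Nadia and Omar overlap.
Jonas starts after Nadia ends.
Omar starts before Sana ends → Sana and Omar overlap.
Jonas starts after Sana ends.
Jonas starts before Omar ends → Omar and Jonas overlap.
Overlapping pairs: Felix & Marcus, Felix & Nadia, Felix & Sana, Felix & Tariq, Jonas & Omar, Marcus & Tariq, Nadia & Omar, Nadia & Sana, Omar & Sana — 9 in total.

9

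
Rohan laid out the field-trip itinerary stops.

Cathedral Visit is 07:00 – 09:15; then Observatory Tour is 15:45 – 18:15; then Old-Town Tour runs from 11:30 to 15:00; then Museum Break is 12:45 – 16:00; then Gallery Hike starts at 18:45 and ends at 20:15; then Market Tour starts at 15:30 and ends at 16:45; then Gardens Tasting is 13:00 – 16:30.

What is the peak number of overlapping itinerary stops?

Sweep the timeline, counting +1 at each start and −1 at each end (ends before starts at a tie):
07:00 start Cathedral Visit → 1
09:15 end Cathedral Visit → 0
11:30 start Old-Town Tour → 1
12:45 start Museum Break → 2
13:00 start Gardens Tasting → 3
15:00 end Old-Town Tour → 2
15:30 start Market Tour → 3
15:45 start Observatory Tour → 4
16:00 end Museum Break → 3
16:30 end Gardens Tasting → 2
16:45 end Market Tour → 1
18:15 end Observatory Tour → 0
18:45 start Gallery Hike → 1
20:15 end Gallery Hike → 0
Peak is 4, at 15:45 (Gardens Tasting, Market Tour, Museum Break, Observatory Tour).

4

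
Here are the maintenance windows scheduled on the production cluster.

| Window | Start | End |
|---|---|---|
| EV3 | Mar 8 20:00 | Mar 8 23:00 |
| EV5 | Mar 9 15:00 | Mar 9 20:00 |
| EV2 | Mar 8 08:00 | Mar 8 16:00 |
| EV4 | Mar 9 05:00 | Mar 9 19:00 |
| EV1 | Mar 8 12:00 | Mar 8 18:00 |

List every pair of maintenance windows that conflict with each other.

EV1 & EV2, EV4 & EV5

Check each pair: they overlap iff neither finishes before the other starts.
Sorted by start: EV2, EV1, EV3, EV4, EV5.
EV1 starts before EV2 ends → EV2 and EV1 overlap.
EV3 starts after EV2 ends, so nothing later overlaps EV2 either.
EV3 starts after EV1 ends, so nothing later overlaps EV1 either.
EV4 starts after EV3 ends, so nothing later overlaps EV3 either.
EV5 starts before EV4 ends → EV4 and EV5 overlap.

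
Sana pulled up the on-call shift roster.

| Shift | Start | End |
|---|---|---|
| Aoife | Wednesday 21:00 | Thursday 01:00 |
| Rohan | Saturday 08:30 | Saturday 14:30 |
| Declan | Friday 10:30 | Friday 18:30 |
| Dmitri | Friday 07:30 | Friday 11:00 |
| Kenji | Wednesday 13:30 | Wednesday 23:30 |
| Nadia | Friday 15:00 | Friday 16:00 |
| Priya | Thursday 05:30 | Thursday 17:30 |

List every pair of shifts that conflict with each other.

Aoife & Kenji, Declan & Dmitri, Declan & Nadia

Sorted by start: Kenji, Aoife, Priya, Dmitri, Declan, Nadia, Rohan.
Aoife starts before Kenji ends → Kenji and Aoife overlap.
Priya starts after Kenji ends, so nothing later overlaps Kenji either.
Priya starts after Aoife ends, so nothing later overlaps Aoife either.
Dmitri starts after Priya ends, so nothing later overlaps Priya either.
Declan starts before Dmitri ends → Dmitri and Declan overlap.
Nadia starts after Dmitri ends, so nothing later overlaps Dmitri either.
Nadia starts before Declan ends → Declan and Nadia overlap.
Rohan starts after Declan ends.
Rohan starts after Nadia ends.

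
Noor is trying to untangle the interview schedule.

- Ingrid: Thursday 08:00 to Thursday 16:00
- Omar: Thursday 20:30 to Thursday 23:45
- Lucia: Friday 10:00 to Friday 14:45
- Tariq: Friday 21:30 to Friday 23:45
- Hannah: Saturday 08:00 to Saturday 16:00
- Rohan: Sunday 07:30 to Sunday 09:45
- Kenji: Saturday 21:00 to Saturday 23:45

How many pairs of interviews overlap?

0

Sorted by start: Ingrid, Omar, Lucia, Tariq, Hannah, Kenji, Rohan.
Omar starts after Ingrid ends; Ingrid is clear from here.
Lucia starts after Omar ends; Omar is clear from here.
Tariq starts after Lucia ends; Lucia is clear from here.
Hannah starts after Tariq ends; Tariq is clear from here.
Kenji starts after Hannah ends; Hannah is clear from here.
Rohan starts after Kenji ends.
No pair overlaps.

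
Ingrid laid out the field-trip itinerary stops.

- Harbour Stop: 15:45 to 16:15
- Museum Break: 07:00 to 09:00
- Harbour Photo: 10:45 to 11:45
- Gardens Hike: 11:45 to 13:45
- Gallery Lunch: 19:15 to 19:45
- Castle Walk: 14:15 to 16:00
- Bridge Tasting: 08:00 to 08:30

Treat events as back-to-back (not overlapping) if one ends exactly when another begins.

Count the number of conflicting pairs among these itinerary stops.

2

Sorted by start: Museum Break, Bridge Tasting, Harbour Photo, Gardens Hike, Castle Walk, Harbour Stop, Gallery Lunch.
Bridge Tasting starts before Museum Break ends → Museum Break and Bridge Tasting overlap.
Harbour Photo starts after Museum Break ends, so nothing later overlaps Museum Break either.
Harbour Photo starts after Bridge Tasting ends, so nothing later overlaps Bridge Tasting either.
Gardens Hike starts exactly when Harbour Photo ends (back-to-back, no overlap), so nothing later overlaps Harbour Photo either.
Castle Walk starts after Gardens Hike ends, so nothing later overlaps Gardens Hike either.
Harbour Stop starts before Castle Walk ends → Castle Walk and Harbour Stop overlap.
Gallery Lunch starts after Castle Walk ends.
Gallery Lunch starts after Harbour Stop ends.
Overlapping pairs: Bridge Tasting & Museum Break, Castle Walk & Harbour Stop — 2 in total.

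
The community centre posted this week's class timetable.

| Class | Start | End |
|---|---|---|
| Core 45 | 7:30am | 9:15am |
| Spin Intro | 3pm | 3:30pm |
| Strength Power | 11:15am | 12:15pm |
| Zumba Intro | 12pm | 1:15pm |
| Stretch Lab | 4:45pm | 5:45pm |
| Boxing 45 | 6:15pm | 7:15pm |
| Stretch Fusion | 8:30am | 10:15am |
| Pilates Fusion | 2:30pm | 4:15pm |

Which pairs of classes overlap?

Core 45 & Stretch Fusion, Pilates Fusion & Spin Intro, Strength Power & Zumba Intro

Sorted by start: Core 45, Stretch Fusion, Strength Power, Zumba Intro, Pilates Fusion, Spin Intro, Stretch Lab, Boxing 45.
Stretch Fusion starts before Core 45 ends → Core 45 and Stretch Fusion overlap.
Strength Power starts after Core 45 ends; Core 45 is clear from here.
Strength Power starts after Stretch Fusion ends; Stretch Fusion is clear from here.
Zumba Intro starts before Strength Power ends → Strength Power and Zumba Intro overlap.
Pilates Fusion starts after Strength Power ends; Strength Power is clear from here.
Pilates Fusion starts after Zumba Intro ends; Zumba Intro is clear from here.
Spin Intro starts before Pilates Fusion ends → Pilates Fusion and Spin Intro overlap.
Stretch Lab starts after Pilates Fusion ends; Pilates Fusion is clear from here.
Stretch Lab starts after Spin Intro ends; Spin Intro is clear from here.
Boxing 45 starts after Stretch Lab ends.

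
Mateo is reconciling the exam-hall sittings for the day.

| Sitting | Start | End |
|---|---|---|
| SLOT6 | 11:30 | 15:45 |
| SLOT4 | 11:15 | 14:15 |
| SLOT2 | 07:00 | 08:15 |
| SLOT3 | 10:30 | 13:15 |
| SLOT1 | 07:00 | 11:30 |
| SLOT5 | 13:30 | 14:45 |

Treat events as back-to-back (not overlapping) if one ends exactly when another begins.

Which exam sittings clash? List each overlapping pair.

Check each pair: they overlap iff neither finishes before the other starts.
Sorted by start: SLOT1, SLOT2, SLOT3, SLOT4, SLOT6, SLOT5.
SLOT2 starts before SLOT1 ends → SLOT1 and SLOT2 overlap.
SLOT3 starts before SLOT1 ends → SLOT1 and SLOT3 overlap.
SLOT4 starts before SLOT1 ends → SLOT1 and SLOT4 overlap.
SLOT6 starts exactly when SLOT1 ends (back-to-back, no overlap) — done with SLOT1.
SLOT3 starts after SLOT2 ends — done with SLOT2.
SLOT4 starts before SLOT3 ends → SLOT3 and SLOT4 overlap.
SLOT6 starts before SLOT3 ends → SLOT3 and SLOT6 overlap.
SLOT5 starts after SLOT3 ends.
SLOT6 starts before SLOT4 ends → SLOT4 and SLOT6 overlap.
SLOT5 starts before SLOT4 ends → SLOT4 and SLOT5 overlap.
SLOT5 starts before SLOT6 ends → SLOT6 and SLOT5 overlap.

SLOT1 & SLOT2, SLOT1 & SLOT3, SLOT1 & SLOT4, SLOT3 & SLOT4, SLOT3 & SLOT6, SLOT4 & SLOT5, SLOT4 & SLOT6, SLOT5 & SLOT6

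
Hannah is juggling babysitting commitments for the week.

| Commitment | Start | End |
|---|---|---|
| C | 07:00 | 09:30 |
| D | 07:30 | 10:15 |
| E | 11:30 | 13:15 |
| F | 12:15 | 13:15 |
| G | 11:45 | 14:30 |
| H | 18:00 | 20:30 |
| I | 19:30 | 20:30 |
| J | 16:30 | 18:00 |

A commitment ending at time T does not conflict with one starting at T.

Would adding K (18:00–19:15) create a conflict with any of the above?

C: ends 09:30 at or before K starts 18:00 → clear.
D: ends 10:15 at or before K starts 18:00 → clear.
E: ends 13:15 at or before K starts 18:00 → clear.
G: ends 14:30 at or before K starts 18:00 → clear.
F: ends 13:15 at or before K starts 18:00 → clear.
J: ends 18:00 at or before K starts 18:00 → clear.
H: starts 18:00 before K ends 19:15, and ends 20:30 after K starts 18:00 → overlap.
I: starts 19:30 at or after K ends 19:15 → clear.
K overlaps H.

Yes — it overlaps H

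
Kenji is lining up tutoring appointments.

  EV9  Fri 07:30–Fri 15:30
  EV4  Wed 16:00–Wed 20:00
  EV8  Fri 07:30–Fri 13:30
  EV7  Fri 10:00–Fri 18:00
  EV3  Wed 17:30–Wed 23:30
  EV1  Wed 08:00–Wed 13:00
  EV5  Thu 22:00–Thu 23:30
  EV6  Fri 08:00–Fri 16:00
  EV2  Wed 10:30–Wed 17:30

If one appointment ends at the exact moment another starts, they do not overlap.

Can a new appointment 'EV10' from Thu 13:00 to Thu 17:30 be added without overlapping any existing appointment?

EV1: ends Wed 13:00 at or before EV10 starts Thu 13:00 → clear.
EV2: ends Wed 17:30 at or before EV10 starts Thu 13:00 → clear.
EV4: ends Wed 20:00 at or before EV10 starts Thu 13:00 → clear.
EV3: ends Wed 23:30 at or before EV10 starts Thu 13:00 → clear.
EV5: starts Thu 22:00 at or after EV10 ends Thu 17:30 → clear.
EV8: starts Fri 07:30 at or after EV10 ends Thu 17:30 → clear.
EV9: starts Fri 07:30 at or after EV10 ends Thu 17:30 → clear.
EV6: starts Fri 08:00 at or after EV10 ends Thu 17:30 → clear.
EV7: starts Fri 10:00 at or after EV10 ends Thu 17:30 → clear.

Yes — the slot is free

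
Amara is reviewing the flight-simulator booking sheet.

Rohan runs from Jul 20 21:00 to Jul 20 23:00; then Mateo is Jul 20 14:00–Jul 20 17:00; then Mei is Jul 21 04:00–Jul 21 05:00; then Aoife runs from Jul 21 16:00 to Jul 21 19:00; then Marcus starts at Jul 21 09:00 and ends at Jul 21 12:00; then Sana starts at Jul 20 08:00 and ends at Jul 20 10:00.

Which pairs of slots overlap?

Sorted by start: Sana, Mateo, Rohan, Mei, Marcus, Aoife.
Mateo starts after Sana ends, so Sana has no further overlaps.
Rohan starts after Mateo ends, so Mateo has no further overlaps.
Mei starts after Rohan ends, so Rohan has no further overlaps.
Marcus starts after Mei ends, so Mei has no further overlaps.
Aoife starts after Marcus ends.

no conflicts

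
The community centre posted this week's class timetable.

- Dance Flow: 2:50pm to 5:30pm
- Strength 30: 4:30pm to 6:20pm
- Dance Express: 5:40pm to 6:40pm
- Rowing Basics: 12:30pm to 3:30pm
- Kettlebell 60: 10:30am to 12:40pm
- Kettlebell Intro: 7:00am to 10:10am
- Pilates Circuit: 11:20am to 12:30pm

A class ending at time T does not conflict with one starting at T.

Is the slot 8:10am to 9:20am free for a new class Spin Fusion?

Kettlebell Intro: starts 7:00am before Spin Fusion ends 9:20am, and ends 10:10am after Spin Fusion starts 8:10am → overlap.
Kettlebell 60: starts 10:30am at or after Spin Fusion ends 9:20am → clear.
Pilates Circuit: starts 11:20am at or after Spin Fusion ends 9:20am → clear.
Rowing Basics: starts 12:30pm at or after Spin Fusion ends 9:20am → clear.
Dance Flow: starts 2:50pm at or after Spin Fusion ends 9:20am → clear.
Strength 30: starts 4:30pm at or after Spin Fusion ends 9:20am → clear.
Dance Express: starts 5:40pm at or after Spin Fusion ends 9:20am → clear.
Spin Fusion overlaps Kettlebell Intro.

No — it overlaps Kettlebell Intro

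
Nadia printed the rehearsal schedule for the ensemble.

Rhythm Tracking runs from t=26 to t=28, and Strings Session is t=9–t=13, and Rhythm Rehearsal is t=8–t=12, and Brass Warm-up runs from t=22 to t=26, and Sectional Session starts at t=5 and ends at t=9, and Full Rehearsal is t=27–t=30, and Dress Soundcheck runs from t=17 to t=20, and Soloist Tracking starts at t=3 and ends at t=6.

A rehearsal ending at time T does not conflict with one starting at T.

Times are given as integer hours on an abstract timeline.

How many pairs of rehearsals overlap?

4

Sorted by start: Soloist Tracking, Sectional Session, Rhythm Rehearsal, Strings Session, Dress Soundcheck, Brass Warm-up, Rhythm Tracking, Full Rehearsal.
Sectional Session starts before Soloist Tracking ends → Soloist Tracking and Sectional Session overlap.
Rhythm Rehearsal starts after Soloist Tracking ends, so nothing later overlaps Soloist Tracking either.
Rhythm Rehearsal starts before Sectional Session ends → Sectional Session and Rhythm Rehearsal overlap.
Strings Session starts exactly when Sectional Session ends (back-to-back, no overlap), so nothing later overlaps Sectional Session either.
Strings Session starts before Rhythm Rehearsal ends → Rhythm Rehearsal and Strings Session overlap.
Dress Soundcheck starts after Rhythm Rehearsal ends, so nothing later overlaps Rhythm Rehearsal either.
Dress Soundcheck starts after Strings Session ends, so nothing later overlaps Strings Session either.
Brass Warm-up starts after Dress Soundcheck ends, so nothing later overlaps Dress Soundcheck either.
Rhythm Tracking starts exactly when Brass Warm-up ends (back-to-back, no overlap), so nothing later overlaps Brass Warm-up either.
Full Rehearsal starts before Rhythm Tracking ends → Rhythm Tracking and Full Rehearsal overlap.
Overlapping pairs: Full Rehearsal & Rhythm Tracking, Rhythm Rehearsal & Sectional Session, Rhythm Rehearsal & Strings Session, Sectional Session & Soloist Tracking — 4 in total.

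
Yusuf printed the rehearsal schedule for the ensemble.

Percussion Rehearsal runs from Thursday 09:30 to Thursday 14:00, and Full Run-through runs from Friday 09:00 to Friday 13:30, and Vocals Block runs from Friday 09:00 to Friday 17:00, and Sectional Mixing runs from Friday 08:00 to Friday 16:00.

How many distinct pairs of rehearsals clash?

Check each pair: they overlap iff neither finishes before the other starts.
Sorted by start: Percussion Rehearsal, Sectional Mixing, Full Run-through, Vocals Block.
Sectional Mixing starts after Percussion Rehearsal ends, so nothing later overlaps Percussion Rehearsal either.
Full Run-through starts before Sectional Mixing ends → Sectional Mixing and Full Run-through overlap.
Vocals Block starts before Sectional Mixing ends → Sectional Mixing and Vocals Block overlap.
Vocals Block starts before Full Run-through ends → Full Run-through and Vocals Block overlap.
Overlapping pairs: Full Run-through & Sectional Mixing, Full Run-through & Vocals Block, Sectional Mixing & Vocals Block — 3 in total.

3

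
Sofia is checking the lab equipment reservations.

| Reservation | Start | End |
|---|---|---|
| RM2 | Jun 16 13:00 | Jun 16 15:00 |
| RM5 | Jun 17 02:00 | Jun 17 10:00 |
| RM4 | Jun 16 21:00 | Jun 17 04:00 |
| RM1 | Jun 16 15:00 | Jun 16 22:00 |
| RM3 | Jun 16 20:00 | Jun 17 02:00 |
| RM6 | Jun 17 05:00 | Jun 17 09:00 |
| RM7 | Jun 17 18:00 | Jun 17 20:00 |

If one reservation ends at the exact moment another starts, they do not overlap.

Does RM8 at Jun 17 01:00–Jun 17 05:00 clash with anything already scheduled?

RM2: ends Jun 16 15:00 at or before RM8 starts Jun 17 01:00 → clear.
RM1: ends Jun 16 22:00 at or before RM8 starts Jun 17 01:00 → clear.
RM3: starts Jun 16 20:00 before RM8 ends Jun 17 05:00, and ends Jun 17 02:00 after RM8 starts Jun 17 01:00 → overlap.
RM4: starts Jun 16 21:00 before RM8 ends Jun 17 05:00, and ends Jun 17 04:00 after RM8 starts Jun 17 01:00 → overlap.
RM5: starts Jun 17 02:00 before RM8 ends Jun 17 05:00, and ends Jun 17 10:00 after RM8 starts Jun 17 01:00 → overlap.
RM6: starts Jun 17 05:00 at or after RM8 ends Jun 17 05:00 → clear.
RM7: starts Jun 17 18:00 at or after RM8 ends Jun 17 05:00 → clear.
RM8 overlaps RM3, RM4, RM5.

Yes — it overlaps RM3, RM4, RM5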